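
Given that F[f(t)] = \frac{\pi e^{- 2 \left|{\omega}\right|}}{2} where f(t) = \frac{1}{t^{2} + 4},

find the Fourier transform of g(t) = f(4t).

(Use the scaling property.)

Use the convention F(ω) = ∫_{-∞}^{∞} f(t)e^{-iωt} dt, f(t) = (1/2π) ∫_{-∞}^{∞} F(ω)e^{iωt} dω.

F[g](ω) = \frac{\pi e^{- \frac{\left|{\omega}\right|}{2}}}{8}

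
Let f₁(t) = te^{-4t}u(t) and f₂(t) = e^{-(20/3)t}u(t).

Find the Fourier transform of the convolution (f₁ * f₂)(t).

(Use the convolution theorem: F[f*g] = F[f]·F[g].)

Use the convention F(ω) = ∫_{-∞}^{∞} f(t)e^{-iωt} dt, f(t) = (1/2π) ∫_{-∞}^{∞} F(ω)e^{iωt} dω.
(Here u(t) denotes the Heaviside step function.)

F[f₁*f₂](ω) = \frac{3}{\left(i \omega + 4\right)^{2} \left(3 i \omega + 20\right)}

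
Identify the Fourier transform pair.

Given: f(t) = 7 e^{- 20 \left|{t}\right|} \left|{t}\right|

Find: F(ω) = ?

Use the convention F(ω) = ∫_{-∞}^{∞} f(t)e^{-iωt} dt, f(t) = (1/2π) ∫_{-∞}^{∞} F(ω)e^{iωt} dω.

F(ω) = \frac{14 \left(400 - \omega^{2}\right)}{\left(\omega^{2} + 400\right)^{2}}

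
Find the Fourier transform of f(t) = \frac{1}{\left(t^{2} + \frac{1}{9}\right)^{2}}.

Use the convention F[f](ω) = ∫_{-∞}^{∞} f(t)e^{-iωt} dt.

F(ω) = \frac{9 \pi \left(\left|{\omega}\right| + 3\right) e^{- \frac{\left|{\omega}\right|}{3}}}{2}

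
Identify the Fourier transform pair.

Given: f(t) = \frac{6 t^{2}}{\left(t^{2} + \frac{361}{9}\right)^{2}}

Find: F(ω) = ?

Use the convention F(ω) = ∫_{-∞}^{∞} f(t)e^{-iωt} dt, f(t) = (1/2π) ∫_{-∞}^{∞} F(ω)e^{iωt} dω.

F(ω) = \frac{3 \pi \left(3 - 19 \left|{\omega}\right|\right) e^{- \frac{19 \left|{\omega}\right|}{3}}}{19}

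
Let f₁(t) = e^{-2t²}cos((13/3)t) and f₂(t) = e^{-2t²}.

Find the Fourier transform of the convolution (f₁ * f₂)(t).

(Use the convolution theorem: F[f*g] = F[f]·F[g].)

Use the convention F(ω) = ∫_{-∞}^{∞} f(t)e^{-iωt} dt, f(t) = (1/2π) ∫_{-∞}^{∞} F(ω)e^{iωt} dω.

F[f₁*f₂](ω) = \frac{\pi \left(e^{\frac{13 \omega}{6}} + 1\right) e^{- \frac{\omega^{2}}{4} - \frac{13 \omega}{12} - \frac{169}{72}}}{4}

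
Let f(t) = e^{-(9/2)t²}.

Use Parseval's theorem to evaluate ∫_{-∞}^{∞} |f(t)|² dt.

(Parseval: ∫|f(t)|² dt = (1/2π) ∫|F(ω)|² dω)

∫|f(t)|² dt = \frac{\sqrt{\pi}}{3}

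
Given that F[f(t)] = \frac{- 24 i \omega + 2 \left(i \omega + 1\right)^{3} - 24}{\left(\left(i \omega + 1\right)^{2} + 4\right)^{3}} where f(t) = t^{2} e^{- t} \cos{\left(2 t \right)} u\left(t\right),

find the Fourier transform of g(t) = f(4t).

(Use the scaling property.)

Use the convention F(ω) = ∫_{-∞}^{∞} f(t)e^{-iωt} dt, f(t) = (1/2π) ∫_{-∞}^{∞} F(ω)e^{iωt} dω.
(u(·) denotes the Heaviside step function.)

F[g](ω) = \frac{32 \left(- 192 i \omega + \left(i \omega + 4\right)^{3} - 768\right)}{\left(\left(i \omega + 4\right)^{2} + 64\right)^{3}}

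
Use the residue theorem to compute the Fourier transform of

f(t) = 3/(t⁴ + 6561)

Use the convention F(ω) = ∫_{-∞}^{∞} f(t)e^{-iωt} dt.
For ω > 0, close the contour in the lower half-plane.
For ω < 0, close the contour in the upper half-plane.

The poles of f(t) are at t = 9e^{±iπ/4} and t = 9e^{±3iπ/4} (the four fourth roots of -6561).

Let g(z) = f(z)e^{-iωz}; for large |z| the factor e^{-iωz} decays in the lower half-plane when ω > 0 and in the upper half-plane when ω < 0.

Case ω > 0 (lower half-plane, clockwise contour ⇒ F(ω) = -2πi·ΣRes):
  Res_{z = - \frac{9 \sqrt{2}}{2} - \frac{9 \sqrt{2} i}{2}} g(z) = \frac{\sqrt{2} i \left(1 - i\right) e^{\frac{9 \sqrt{2} \omega \left(-1 + i\right)}{2}}}{1944}
  Res_{z = \frac{9 \sqrt{2}}{2} - \frac{9 \sqrt{2} i}{2}} g(z) = \frac{\sqrt{2} i \left(1 + i\right) e^{- \frac{9 \sqrt{2} \omega \left(1 + i\right)}{2}}}{1944}
  F(ω) = -2πi·ΣRes = \frac{\sqrt{2} \pi \left(1 - i\right) \left(e^{9 \sqrt{2} i \omega} + i\right) e^{- \frac{9 \sqrt{2} \omega \left(1 + i\right)}{2}}}{972} = \frac{\pi e^{- \frac{9 \sqrt{2} \omega}{2}} \sin{\left(\frac{9 \sqrt{2} \omega}{2} + \frac{\pi}{4} \right)}}{243}

Case ω < 0 (upper half-plane, counterclockwise contour ⇒ F(ω) = +2πi·ΣRes):
  Res_{z = \frac{9 \sqrt{2}}{2} + \frac{9 \sqrt{2} i}{2}} g(z) = \frac{\sqrt{2} i \left(-1 + i\right) e^{\frac{9 \sqrt{2} \omega \left(1 - i\right)}{2}}}{1944}
  Res_{z = - \frac{9 \sqrt{2}}{2} + \frac{9 \sqrt{2} i}{2}} g(z) = \frac{\sqrt{2} \left(1 - i\right) e^{\frac{9 \sqrt{2} \omega \left(1 + i\right)}{2}}}{1944}
  F(ω) = 2πi·ΣRes = - \frac{\sqrt{2} i \pi \left(i \left(1 - i\right) e^{\frac{9 \sqrt{2} \omega \left(1 - i\right)}{2}} - \left(1 - i\right) e^{\frac{9 \sqrt{2} \omega \left(1 + i\right)}{2}}\right)}{972} = \frac{\pi e^{\frac{9 \sqrt{2} \omega}{2}} \cos{\left(\frac{9 \sqrt{2} \omega}{2} + \frac{\pi}{4} \right)}}{243}

Both cases combine into a single formula in |ω|:

F(ω) = \frac{\pi e^{- \frac{9 \sqrt{2} \left|{\omega}\right|}{2}} \sin{\left(\frac{9 \sqrt{2} \left|{\omega}\right|}{2} + \frac{\pi}{4} \right)}}{243}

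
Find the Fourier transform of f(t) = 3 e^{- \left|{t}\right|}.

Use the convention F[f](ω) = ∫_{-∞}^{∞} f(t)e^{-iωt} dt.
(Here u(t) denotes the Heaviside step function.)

F(ω) = \frac{6}{\omega^{2} + 1}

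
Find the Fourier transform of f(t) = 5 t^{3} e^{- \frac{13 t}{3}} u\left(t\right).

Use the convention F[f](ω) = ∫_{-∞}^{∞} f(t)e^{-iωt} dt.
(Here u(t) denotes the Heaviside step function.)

F(ω) = \frac{2430}{\left(3 i \omega + 13\right)^{4}}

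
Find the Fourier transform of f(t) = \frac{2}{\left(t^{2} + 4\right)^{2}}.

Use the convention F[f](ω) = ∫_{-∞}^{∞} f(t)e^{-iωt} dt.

F(ω) = \frac{\pi \left(2 \left|{\omega}\right| + 1\right) e^{- 2 \left|{\omega}\right|}}{8}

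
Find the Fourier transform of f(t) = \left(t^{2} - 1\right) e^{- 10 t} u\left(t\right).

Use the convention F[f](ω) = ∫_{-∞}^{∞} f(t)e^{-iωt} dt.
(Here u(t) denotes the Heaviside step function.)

F(ω) = \frac{2 i \omega - \left(i \omega + 10\right)^{3} + 20}{\left(i \omega + 10\right)^{4}}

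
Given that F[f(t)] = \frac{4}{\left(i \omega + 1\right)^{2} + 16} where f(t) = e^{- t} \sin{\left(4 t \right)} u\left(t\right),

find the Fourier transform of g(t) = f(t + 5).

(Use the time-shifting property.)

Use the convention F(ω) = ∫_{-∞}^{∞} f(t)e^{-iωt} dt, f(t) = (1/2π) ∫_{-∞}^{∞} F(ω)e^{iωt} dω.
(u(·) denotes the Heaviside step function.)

F[g](ω) = \frac{4 e^{5 i \omega}}{\left(i \omega + 1\right)^{2} + 16}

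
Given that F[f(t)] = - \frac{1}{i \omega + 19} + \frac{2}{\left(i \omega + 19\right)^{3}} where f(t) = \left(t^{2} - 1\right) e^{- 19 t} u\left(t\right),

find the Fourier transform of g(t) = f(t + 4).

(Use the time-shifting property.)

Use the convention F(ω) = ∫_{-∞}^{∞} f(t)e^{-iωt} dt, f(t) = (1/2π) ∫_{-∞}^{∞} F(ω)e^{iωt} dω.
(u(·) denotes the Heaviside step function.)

F[g](ω) = \frac{\left(2 i \omega - \left(i \omega + 19\right)^{3} + 38\right) e^{4 i \omega}}{\left(i \omega + 19\right)^{4}}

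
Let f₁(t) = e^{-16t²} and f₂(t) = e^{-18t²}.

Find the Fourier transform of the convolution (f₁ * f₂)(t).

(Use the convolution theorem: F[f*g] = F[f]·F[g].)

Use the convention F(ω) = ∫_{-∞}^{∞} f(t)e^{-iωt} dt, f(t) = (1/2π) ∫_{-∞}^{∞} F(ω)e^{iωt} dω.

F[f₁*f₂](ω) = \frac{\sqrt{2} \pi e^{- \frac{17 \omega^{2}}{576}}}{24}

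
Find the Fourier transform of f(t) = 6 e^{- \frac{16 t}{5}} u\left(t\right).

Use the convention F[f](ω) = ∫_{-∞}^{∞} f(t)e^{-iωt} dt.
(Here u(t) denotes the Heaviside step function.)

F(ω) = \frac{30}{5 i \omega + 16}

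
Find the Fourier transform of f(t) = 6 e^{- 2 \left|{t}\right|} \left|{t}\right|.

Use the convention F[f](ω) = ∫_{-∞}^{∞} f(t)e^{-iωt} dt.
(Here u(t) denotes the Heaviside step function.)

F(ω) = \frac{12 \left(4 - \omega^{2}\right)}{\left(\omega^{2} + 4\right)^{2}}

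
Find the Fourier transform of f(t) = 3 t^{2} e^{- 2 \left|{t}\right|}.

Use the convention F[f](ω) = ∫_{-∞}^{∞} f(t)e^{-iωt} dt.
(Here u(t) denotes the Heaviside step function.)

F(ω) = \frac{24 \left(4 - 3 \omega^{2}\right)}{\left(\omega^{2} + 4\right)^{3}}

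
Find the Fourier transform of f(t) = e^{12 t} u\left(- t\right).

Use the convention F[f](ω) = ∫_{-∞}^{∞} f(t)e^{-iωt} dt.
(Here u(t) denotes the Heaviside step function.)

F(ω) = \frac{i}{\omega + 12 i}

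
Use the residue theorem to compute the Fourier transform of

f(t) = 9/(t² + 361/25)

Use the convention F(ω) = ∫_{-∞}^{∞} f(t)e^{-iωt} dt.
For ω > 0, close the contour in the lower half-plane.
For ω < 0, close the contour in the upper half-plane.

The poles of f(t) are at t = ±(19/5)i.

Let g(z) = f(z)e^{-iωz}; for large |z| the factor e^{-iωz} decays in the lower half-plane when ω > 0 and in the upper half-plane when ω < 0.

Case ω > 0 (lower half-plane, clockwise contour ⇒ F(ω) = -2πi·ΣRes):
  Res_{z = - \frac{19 i}{5}} g(z) = \frac{45 i e^{- \frac{19 \omega}{5}}}{38}
  F(ω) = -2πi·ΣRes = \frac{45 \pi e^{- \frac{19 \omega}{5}}}{19}

Case ω < 0 (upper half-plane, counterclockwise contour ⇒ F(ω) = +2πi·ΣRes):
  Res_{z = \frac{19 i}{5}} g(z) = - \frac{45 i e^{\frac{19 \omega}{5}}}{38}
  F(ω) = 2πi·ΣRes = \frac{45 \pi e^{\frac{19 \omega}{5}}}{19}

Both cases combine into a single formula in |ω|:

F(ω) = \frac{45 \pi e^{- \frac{19 \left|{\omega}\right|}{5}}}{19}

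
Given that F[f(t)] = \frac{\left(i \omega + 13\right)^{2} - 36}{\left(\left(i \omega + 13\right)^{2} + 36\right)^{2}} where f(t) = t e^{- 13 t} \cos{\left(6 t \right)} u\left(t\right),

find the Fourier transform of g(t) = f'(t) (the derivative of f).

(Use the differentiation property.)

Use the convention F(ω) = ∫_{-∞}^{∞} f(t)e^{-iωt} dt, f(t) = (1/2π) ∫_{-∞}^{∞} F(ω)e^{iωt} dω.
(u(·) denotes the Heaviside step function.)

F[g](ω) = \frac{i \omega \left(\left(i \omega + 13\right)^{2} - 36\right)}{\left(\left(i \omega + 13\right)^{2} + 36\right)^{2}}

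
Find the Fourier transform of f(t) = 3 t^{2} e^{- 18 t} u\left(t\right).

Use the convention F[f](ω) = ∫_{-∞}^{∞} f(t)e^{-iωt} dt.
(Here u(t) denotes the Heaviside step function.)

F(ω) = \frac{6}{\left(i \omega + 18\right)^{3}}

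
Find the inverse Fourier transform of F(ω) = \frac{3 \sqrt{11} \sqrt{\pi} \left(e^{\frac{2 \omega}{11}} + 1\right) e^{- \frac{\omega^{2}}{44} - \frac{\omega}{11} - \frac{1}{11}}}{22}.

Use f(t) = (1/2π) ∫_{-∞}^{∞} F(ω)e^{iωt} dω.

f(t) = 3 e^{- 11 t^{2}} \cos{\left(2 t \right)}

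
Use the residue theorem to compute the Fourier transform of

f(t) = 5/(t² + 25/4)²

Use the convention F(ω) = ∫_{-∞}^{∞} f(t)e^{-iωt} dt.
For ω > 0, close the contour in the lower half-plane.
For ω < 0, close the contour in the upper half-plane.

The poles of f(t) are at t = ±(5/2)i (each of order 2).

Let g(z) = f(z)e^{-iωz}; for large |z| the factor e^{-iωz} decays in the lower half-plane when ω > 0 and in the upper half-plane when ω < 0.

Case ω > 0 (lower half-plane, clockwise contour ⇒ F(ω) = -2πi·ΣRes):
  Res_{z = - \frac{5 i}{2}} g(z) = \frac{i \left(5 \omega + 2\right) e^{- \frac{5 \omega}{2}}}{25} (pole of order 2)
  F(ω) = -2πi·ΣRes = \frac{2 \pi \left(5 \omega + 2\right) e^{- \frac{5 \omega}{2}}}{25}

Case ω < 0 (upper half-plane, counterclockwise contour ⇒ F(ω) = +2πi·ΣRes):
  Res_{z = \frac{5 i}{2}} g(z) = \frac{i \left(5 \omega - 2\right) e^{\frac{5 \omega}{2}}}{25} (pole of order 2)
  F(ω) = 2πi·ΣRes = \frac{2 \pi \left(2 - 5 \omega\right) e^{\frac{5 \omega}{2}}}{25}

Both cases combine into a single formula in |ω|:

F(ω) = \frac{2 \pi \left(5 \left|{\omega}\right| + 2\right) e^{- \frac{5 \left|{\omega}\right|}{2}}}{25}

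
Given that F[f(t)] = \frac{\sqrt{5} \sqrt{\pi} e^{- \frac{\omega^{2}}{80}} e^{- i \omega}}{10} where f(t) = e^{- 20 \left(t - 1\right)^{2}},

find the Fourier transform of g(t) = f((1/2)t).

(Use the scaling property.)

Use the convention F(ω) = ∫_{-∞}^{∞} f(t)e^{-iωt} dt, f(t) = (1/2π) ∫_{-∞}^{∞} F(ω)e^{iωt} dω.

F[g](ω) = \frac{\sqrt{5} \sqrt{\pi} e^{- \frac{\omega \left(\omega + 40 i\right)}{20}}}{5}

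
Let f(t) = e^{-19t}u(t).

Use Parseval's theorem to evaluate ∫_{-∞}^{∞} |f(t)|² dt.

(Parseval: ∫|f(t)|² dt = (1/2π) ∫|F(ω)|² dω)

∫|f(t)|² dt = \frac{1}{38}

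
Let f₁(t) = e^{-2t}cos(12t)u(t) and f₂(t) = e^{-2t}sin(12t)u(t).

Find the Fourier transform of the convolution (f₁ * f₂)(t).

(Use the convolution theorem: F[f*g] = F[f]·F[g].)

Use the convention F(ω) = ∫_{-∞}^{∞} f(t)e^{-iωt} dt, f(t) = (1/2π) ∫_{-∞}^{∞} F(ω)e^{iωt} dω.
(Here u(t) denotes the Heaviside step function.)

F[f₁*f₂](ω) = \frac{12 \left(i \omega + 2\right)}{\left(\left(i \omega + 2\right)^{2} + 144\right)^{2}}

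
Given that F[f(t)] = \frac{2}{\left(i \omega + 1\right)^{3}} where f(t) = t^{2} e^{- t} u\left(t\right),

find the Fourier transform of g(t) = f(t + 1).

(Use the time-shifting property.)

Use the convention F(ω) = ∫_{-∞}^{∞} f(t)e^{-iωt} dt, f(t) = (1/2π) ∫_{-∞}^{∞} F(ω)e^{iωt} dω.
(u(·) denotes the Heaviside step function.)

F[g](ω) = \frac{2 e^{i \omega}}{\left(i \omega + 1\right)^{3}}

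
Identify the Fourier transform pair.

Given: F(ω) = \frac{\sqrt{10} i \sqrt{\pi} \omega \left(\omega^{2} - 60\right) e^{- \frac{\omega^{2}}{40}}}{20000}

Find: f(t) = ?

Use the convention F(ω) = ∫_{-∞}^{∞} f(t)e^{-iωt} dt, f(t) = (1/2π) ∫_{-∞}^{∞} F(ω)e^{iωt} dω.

f(t) = 4 t^{3} e^{- 10 t^{2}}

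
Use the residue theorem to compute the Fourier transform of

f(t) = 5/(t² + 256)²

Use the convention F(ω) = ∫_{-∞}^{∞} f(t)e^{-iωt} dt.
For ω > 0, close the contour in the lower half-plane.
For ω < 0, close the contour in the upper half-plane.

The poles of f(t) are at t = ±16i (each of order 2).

Let g(z) = f(z)e^{-iωz}; for large |z| the factor e^{-iωz} decays in the lower half-plane when ω > 0 and in the upper half-plane when ω < 0.

Case ω > 0 (lower half-plane, clockwise contour ⇒ F(ω) = -2πi·ΣRes):
  Res_{z = - 16 i} g(z) = \frac{5 i \left(16 \omega + 1\right) e^{- 16 \omega}}{16384} (pole of order 2)
  F(ω) = -2πi·ΣRes = \frac{5 \pi \left(16 \omega + 1\right) e^{- 16 \omega}}{8192}

Case ω < 0 (upper half-plane, counterclockwise contour ⇒ F(ω) = +2πi·ΣRes):
  Res_{z = 16 i} g(z) = \frac{5 i \left(16 \omega - 1\right) e^{16 \omega}}{16384} (pole of order 2)
  F(ω) = 2πi·ΣRes = \frac{5 \pi \left(1 - 16 \omega\right) e^{16 \omega}}{8192}

Both cases combine into a single formula in |ω|:

F(ω) = \frac{5 \pi \left(16 \left|{\omega}\right| + 1\right) e^{- 16 \left|{\omega}\right|}}{8192}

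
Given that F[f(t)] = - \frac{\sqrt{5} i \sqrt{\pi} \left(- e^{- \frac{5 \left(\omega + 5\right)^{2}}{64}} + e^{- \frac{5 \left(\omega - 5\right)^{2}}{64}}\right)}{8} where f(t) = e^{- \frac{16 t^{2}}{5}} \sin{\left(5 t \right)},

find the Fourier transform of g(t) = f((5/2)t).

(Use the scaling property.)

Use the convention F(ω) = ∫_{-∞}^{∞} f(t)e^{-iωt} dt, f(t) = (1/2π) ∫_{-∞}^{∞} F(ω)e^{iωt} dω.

F[g](ω) = \frac{\sqrt{5} i \sqrt{\pi} \left(1 - e^{\frac{5 \omega}{8}}\right) e^{- \frac{\omega^{2}}{80} - \frac{5 \omega}{16} - \frac{125}{64}}}{20}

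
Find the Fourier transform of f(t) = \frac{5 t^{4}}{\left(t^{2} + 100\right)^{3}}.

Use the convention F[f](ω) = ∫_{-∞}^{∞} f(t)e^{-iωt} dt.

F(ω) = \frac{\pi \left(100 \omega^{2} - 50 \left|{\omega}\right| + 3\right) e^{- 10 \left|{\omega}\right|}}{16}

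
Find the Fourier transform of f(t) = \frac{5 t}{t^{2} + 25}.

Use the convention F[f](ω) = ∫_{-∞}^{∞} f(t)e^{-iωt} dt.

F(ω) = - 5 i \pi e^{- 5 \left|{\omega}\right|} \operatorname{sign}{\left(\omega \right)}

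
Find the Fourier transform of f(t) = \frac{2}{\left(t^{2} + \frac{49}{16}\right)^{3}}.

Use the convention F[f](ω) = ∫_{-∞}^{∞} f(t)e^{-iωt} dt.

F(ω) = \frac{16 \pi \left(49 \omega^{2} + 84 \left|{\omega}\right| + 48\right) e^{- \frac{7 \left|{\omega}\right|}{4}}}{16807}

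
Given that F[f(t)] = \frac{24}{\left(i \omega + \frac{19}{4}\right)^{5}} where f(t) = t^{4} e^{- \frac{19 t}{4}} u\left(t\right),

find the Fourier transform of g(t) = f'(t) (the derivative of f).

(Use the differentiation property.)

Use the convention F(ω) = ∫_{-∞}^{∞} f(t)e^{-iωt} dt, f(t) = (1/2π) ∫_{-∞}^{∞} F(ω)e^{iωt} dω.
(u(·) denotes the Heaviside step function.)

F[g](ω) = \frac{24576 i \omega}{\left(4 i \omega + 19\right)^{5}}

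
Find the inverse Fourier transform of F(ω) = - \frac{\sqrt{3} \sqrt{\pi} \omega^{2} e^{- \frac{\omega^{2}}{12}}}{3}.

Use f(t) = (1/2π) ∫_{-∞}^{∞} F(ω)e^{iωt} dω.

f(t) = 3 \left(12 t^{2} - 2\right) e^{- 3 t^{2}}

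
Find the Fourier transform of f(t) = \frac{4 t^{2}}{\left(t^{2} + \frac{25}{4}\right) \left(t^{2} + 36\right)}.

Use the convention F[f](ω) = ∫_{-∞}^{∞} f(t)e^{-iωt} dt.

F(ω) = \frac{96 \pi e^{- 6 \left|{\omega}\right|}}{119} - \frac{40 \pi e^{- \frac{5 \left|{\omega}\right|}{2}}}{119}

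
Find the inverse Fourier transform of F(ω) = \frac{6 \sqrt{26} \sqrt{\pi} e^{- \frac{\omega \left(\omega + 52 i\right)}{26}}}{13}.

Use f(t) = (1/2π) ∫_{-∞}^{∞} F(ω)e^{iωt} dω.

f(t) = 6 e^{- \frac{13 \left(t - 2\right)^{2}}{2}}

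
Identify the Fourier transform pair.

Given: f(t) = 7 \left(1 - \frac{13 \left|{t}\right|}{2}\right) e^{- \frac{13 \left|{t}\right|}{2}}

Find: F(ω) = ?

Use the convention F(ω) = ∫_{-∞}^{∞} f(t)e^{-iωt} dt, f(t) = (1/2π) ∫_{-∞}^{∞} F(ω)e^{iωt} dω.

F(ω) = \frac{2912 \omega^{2}}{\left(4 \omega^{2} + 169\right)^{2}}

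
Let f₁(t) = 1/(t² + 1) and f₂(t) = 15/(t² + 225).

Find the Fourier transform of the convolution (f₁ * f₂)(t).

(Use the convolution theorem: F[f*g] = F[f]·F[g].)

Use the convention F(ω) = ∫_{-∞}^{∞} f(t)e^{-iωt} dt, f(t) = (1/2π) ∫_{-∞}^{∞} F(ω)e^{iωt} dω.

F[f₁*f₂](ω) = \pi^{2} e^{- 16 \left|{\omega}\right|}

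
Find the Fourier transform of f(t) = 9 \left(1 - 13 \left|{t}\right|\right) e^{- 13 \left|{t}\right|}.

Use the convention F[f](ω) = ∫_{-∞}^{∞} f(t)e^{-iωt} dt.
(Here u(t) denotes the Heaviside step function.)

F(ω) = \frac{468 \omega^{2}}{\left(\omega^{2} + 169\right)^{2}}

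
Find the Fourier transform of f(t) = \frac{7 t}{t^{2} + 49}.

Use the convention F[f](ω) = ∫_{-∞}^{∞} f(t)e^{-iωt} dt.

F(ω) = - 7 i \pi e^{- 7 \left|{\omega}\right|} \operatorname{sign}{\left(\omega \right)}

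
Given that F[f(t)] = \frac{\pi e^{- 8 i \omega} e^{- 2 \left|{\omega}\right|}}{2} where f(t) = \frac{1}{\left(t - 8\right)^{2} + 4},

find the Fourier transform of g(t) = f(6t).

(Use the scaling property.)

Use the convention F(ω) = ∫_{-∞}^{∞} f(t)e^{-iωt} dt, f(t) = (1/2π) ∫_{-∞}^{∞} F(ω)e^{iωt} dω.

F[g](ω) = \frac{\pi e^{- \frac{4 i \omega}{3} - \frac{\left|{\omega}\right|}{3}}}{12}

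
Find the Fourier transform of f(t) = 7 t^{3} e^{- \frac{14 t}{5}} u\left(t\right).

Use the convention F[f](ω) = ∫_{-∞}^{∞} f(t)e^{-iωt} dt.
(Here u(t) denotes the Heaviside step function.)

F(ω) = \frac{26250}{\left(5 i \omega + 14\right)^{4}}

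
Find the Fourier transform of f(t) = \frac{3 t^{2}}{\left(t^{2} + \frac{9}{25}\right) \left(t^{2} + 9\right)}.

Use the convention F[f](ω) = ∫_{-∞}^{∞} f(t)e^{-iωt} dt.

F(ω) = \frac{25 \pi e^{- 3 \left|{\omega}\right|}}{24} - \frac{5 \pi e^{- \frac{3 \left|{\omega}\right|}{5}}}{24}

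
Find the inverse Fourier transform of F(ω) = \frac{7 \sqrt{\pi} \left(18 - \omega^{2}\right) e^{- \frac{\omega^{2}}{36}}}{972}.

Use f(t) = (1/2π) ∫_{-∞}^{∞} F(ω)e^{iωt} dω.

f(t) = 7 t^{2} e^{- 9 t^{2}}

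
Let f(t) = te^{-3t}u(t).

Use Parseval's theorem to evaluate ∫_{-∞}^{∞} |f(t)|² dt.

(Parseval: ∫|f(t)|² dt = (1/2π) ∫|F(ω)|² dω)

∫|f(t)|² dt = \frac{1}{108}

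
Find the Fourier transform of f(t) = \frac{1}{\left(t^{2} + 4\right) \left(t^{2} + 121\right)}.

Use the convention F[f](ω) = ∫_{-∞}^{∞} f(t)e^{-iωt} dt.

F(ω) = \frac{\pi \left(11 e^{9 \left|{\omega}\right|} - 2\right) e^{- 11 \left|{\omega}\right|}}{2574}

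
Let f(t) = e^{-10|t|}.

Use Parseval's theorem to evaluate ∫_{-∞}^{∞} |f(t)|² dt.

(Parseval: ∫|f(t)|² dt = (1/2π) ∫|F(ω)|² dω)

∫|f(t)|² dt = \frac{1}{10}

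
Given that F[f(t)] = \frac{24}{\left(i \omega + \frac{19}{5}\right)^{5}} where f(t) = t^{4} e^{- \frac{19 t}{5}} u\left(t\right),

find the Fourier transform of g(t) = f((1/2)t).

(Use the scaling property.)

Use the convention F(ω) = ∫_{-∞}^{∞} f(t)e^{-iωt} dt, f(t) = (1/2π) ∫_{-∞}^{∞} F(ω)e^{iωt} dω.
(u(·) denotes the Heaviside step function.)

F[g](ω) = \frac{150000}{\left(10 i \omega + 19\right)^{5}}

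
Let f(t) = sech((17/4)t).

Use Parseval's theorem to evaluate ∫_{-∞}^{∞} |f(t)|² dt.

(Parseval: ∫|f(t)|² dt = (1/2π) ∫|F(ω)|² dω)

∫|f(t)|² dt = \frac{8}{17}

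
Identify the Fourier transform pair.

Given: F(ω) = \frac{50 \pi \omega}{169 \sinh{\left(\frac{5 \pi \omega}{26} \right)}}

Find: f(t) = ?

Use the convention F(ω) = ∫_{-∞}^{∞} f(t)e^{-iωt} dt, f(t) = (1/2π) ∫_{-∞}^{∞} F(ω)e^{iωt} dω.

f(t) = \frac{2}{\cosh^{2}{\left(\frac{13 t}{5} \right)}}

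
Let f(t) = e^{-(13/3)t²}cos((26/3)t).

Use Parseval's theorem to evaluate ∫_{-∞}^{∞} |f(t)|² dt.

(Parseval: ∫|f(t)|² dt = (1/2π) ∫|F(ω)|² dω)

∫|f(t)|² dt = \frac{\sqrt{78} \sqrt{\pi} \left(1 + e^{\frac{26}{3}}\right)}{52 e^{\frac{26}{3}}}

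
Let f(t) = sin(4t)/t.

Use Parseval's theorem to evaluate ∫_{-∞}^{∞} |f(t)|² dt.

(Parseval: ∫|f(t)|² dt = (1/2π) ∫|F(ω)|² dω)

∫|f(t)|² dt = 4 \pi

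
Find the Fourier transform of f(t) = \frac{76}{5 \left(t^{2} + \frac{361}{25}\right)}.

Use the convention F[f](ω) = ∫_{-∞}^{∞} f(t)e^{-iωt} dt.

F(ω) = 4 \pi e^{- \frac{19 \left|{\omega}\right|}{5}}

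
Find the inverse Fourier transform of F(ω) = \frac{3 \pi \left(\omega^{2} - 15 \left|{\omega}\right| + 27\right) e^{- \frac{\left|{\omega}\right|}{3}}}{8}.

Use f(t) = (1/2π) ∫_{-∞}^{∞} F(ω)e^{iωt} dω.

f(t) = \frac{9 t^{4}}{\left(t^{2} + \frac{1}{9}\right)^{3}}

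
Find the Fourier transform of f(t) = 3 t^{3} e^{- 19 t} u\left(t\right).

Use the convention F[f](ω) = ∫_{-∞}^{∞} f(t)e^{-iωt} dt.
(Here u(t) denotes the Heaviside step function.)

F(ω) = \frac{18}{\left(i \omega + 19\right)^{4}}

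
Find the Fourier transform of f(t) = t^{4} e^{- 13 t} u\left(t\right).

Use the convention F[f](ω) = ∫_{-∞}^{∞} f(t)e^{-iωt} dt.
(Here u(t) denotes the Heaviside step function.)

F(ω) = \frac{24}{\left(i \omega + 13\right)^{5}}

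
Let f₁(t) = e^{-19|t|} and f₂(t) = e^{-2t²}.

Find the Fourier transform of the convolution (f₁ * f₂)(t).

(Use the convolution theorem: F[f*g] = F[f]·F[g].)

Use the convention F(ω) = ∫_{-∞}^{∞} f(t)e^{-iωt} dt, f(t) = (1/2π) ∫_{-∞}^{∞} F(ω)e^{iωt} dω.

F[f₁*f₂](ω) = \frac{19 \sqrt{2} \sqrt{\pi} e^{- \frac{\omega^{2}}{8}}}{\omega^{2} + 361}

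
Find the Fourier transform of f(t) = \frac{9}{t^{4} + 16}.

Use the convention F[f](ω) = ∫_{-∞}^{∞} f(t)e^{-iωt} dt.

F(ω) = \frac{9 \pi e^{- \sqrt{2} \left|{\omega}\right|} \sin{\left(\sqrt{2} \left|{\omega}\right| + \frac{\pi}{4} \right)}}{8}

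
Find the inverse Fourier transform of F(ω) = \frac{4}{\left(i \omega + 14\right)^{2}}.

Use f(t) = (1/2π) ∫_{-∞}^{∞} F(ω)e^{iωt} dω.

f(t) = 4 t e^{- 14 t} u\left(t\right)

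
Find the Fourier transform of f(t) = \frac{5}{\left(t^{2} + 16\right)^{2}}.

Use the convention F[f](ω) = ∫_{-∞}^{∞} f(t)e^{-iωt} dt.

F(ω) = \frac{5 \pi \left(4 \left|{\omega}\right| + 1\right) e^{- 4 \left|{\omega}\right|}}{128}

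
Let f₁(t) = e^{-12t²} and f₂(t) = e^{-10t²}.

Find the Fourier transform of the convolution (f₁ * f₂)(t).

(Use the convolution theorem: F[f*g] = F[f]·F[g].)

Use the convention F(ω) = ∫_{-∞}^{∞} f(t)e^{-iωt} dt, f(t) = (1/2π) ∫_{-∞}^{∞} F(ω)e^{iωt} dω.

F[f₁*f₂](ω) = \frac{\sqrt{30} \pi e^{- \frac{11 \omega^{2}}{240}}}{60}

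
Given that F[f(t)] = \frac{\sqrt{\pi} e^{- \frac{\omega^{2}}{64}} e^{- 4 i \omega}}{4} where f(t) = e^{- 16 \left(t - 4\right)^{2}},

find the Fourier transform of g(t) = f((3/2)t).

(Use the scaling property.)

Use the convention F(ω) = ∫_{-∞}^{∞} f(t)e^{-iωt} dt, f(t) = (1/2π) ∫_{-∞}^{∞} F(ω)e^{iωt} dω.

F[g](ω) = \frac{\sqrt{\pi} e^{- \frac{\omega \left(\omega + 384 i\right)}{144}}}{6}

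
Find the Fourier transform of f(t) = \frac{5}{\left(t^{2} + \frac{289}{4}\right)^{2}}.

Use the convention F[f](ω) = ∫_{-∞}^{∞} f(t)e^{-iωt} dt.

F(ω) = \frac{10 \pi \left(17 \left|{\omega}\right| + 2\right) e^{- \frac{17 \left|{\omega}\right|}{2}}}{4913}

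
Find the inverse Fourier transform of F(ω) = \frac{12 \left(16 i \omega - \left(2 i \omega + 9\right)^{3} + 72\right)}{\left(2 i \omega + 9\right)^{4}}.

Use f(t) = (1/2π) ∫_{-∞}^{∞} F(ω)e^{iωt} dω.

f(t) = 6 \left(t^{2} - 1\right) e^{- \frac{9 t}{2}} u\left(t\right)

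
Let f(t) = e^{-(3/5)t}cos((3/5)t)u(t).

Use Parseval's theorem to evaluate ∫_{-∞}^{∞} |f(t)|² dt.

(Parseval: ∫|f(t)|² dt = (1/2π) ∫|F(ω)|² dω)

∫|f(t)|² dt = \frac{5}{8}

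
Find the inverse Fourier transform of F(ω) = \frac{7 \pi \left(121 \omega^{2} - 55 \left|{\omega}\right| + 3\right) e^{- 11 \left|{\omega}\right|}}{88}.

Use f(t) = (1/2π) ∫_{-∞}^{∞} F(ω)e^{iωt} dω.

f(t) = \frac{7 t^{4}}{\left(t^{2} + 121\right)^{3}}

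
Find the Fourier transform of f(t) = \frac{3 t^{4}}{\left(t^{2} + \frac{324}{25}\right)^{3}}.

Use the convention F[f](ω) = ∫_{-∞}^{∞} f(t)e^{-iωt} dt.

F(ω) = \frac{\pi \left(108 \omega^{2} - 150 \left|{\omega}\right| + 25\right) e^{- \frac{18 \left|{\omega}\right|}{5}}}{80}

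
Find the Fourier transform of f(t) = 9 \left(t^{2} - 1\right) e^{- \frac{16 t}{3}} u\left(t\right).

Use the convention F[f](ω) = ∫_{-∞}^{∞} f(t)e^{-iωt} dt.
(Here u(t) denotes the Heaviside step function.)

F(ω) = \frac{27 \left(54 i \omega - \left(3 i \omega + 16\right)^{3} + 288\right)}{\left(3 i \omega + 16\right)^{4}}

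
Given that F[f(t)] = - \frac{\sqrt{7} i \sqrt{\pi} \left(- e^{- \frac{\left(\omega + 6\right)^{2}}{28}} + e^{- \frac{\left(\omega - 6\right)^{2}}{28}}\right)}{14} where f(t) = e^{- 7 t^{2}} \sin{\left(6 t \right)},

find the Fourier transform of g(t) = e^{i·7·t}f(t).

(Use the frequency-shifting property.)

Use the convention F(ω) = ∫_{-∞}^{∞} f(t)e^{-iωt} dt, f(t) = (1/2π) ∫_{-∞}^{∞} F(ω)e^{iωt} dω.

F[g](ω) = \frac{\sqrt{7} i \sqrt{\pi} \left(- e^{\frac{6 \omega}{7}} + e^{6}\right) e^{- \frac{\omega^{2}}{28} + \frac{\omega}{14} - \frac{169}{28}}}{14}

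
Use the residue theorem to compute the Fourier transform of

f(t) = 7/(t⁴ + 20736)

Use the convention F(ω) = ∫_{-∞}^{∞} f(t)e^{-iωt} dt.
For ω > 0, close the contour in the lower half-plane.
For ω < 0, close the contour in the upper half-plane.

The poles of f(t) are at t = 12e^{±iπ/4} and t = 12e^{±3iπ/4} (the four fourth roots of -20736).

Let g(z) = f(z)e^{-iωz}; for large |z| the factor e^{-iωz} decays in the lower half-plane when ω > 0 and in the upper half-plane when ω < 0.

Case ω > 0 (lower half-plane, clockwise contour ⇒ F(ω) = -2πi·ΣRes):
  Res_{z = - 6 \sqrt{2} - 6 \sqrt{2} i} g(z) = \frac{7 \sqrt{2} i \left(1 - i\right) e^{6 \sqrt{2} \omega \left(-1 + i\right)}}{13824}
  Res_{z = 6 \sqrt{2} - 6 \sqrt{2} i} g(z) = \frac{7 \sqrt{2} i \left(1 + i\right) e^{- 6 \sqrt{2} \omega \left(1 + i\right)}}{13824}
  F(ω) = -2πi·ΣRes = \frac{7 \sqrt{2} \pi \left(1 - i\right) \left(e^{12 \sqrt{2} i \omega} + i\right) e^{- 6 \sqrt{2} \omega \left(1 + i\right)}}{6912} = \frac{7 \pi e^{- 6 \sqrt{2} \omega} \sin{\left(6 \sqrt{2} \omega + \frac{\pi}{4} \right)}}{1728}

Case ω < 0 (upper half-plane, counterclockwise contour ⇒ F(ω) = +2πi·ΣRes):
  Res_{z = 6 \sqrt{2} + 6 \sqrt{2} i} g(z) = \frac{7 \sqrt{2} i \left(-1 + i\right) e^{6 \sqrt{2} \omega \left(1 - i\right)}}{13824}
  Res_{z = - 6 \sqrt{2} + 6 \sqrt{2} i} g(z) = \frac{7 \sqrt{2} \left(1 - i\right) e^{6 \sqrt{2} \omega \left(1 + i\right)}}{13824}
  F(ω) = 2πi·ΣRes = - \frac{7 \sqrt{2} i \pi \left(i \left(1 - i\right) e^{6 \sqrt{2} \omega \left(1 - i\right)} - \left(1 - i\right) e^{6 \sqrt{2} \omega \left(1 + i\right)}\right)}{6912} = \frac{7 \pi e^{6 \sqrt{2} \omega} \cos{\left(6 \sqrt{2} \omega + \frac{\pi}{4} \right)}}{1728}

Both cases combine into a single formula in |ω|:

F(ω) = \frac{7 \pi e^{- 6 \sqrt{2} \left|{\omega}\right|} \sin{\left(6 \sqrt{2} \left|{\omega}\right| + \frac{\pi}{4} \right)}}{1728}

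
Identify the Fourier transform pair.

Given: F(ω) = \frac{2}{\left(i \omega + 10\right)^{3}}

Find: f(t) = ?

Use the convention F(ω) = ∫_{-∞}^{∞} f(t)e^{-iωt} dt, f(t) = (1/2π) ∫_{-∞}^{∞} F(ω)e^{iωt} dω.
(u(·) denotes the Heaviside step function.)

f(t) = t^{2} e^{- 10 t} u\left(t\right)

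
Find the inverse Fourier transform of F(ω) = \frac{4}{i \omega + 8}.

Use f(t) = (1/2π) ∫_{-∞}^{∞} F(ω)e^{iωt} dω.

f(t) = 4 e^{- 8 t} u\left(t\right)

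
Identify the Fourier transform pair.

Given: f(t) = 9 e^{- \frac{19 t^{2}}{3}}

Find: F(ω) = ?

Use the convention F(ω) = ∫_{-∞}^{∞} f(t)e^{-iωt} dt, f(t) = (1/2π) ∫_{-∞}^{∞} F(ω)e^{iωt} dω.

F(ω) = \frac{9 \sqrt{57} \sqrt{\pi} e^{- \frac{3 \omega^{2}}{76}}}{19}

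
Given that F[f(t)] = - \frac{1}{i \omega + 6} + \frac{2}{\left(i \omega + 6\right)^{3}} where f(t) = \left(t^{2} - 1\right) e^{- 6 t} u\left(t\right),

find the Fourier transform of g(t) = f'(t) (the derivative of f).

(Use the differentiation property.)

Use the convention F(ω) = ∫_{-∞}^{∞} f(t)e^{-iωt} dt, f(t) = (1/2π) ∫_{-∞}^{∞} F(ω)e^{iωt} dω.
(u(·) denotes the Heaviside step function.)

F[g](ω) = \frac{i \omega \left(2 i \omega - \left(i \omega + 6\right)^{3} + 12\right)}{\left(i \omega + 6\right)^{4}}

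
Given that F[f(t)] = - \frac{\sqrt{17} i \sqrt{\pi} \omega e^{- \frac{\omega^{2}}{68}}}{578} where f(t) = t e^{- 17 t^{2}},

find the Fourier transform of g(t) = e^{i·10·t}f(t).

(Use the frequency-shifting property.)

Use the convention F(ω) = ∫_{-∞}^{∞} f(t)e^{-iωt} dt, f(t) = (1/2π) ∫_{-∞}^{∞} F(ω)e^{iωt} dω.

F[g](ω) = \frac{\sqrt{17} i \sqrt{\pi} \left(10 - \omega\right) e^{- \frac{\left(\omega - 10\right)^{2}}{68}}}{578}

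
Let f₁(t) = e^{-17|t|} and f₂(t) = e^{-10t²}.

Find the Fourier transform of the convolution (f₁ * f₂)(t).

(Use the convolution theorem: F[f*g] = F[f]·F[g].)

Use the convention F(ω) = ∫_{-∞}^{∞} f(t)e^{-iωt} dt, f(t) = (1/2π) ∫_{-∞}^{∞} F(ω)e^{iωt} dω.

F[f₁*f₂](ω) = \frac{17 \sqrt{10} \sqrt{\pi} e^{- \frac{\omega^{2}}{40}}}{5 \left(\omega^{2} + 289\right)}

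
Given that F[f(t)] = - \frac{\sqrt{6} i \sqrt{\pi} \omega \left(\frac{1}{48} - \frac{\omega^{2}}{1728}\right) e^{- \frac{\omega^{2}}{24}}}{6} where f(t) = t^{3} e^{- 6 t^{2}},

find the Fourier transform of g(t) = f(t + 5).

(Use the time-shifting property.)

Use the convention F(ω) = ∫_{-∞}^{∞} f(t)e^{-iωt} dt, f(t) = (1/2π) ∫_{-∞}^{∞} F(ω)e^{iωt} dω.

F[g](ω) = \frac{\sqrt{6} i \sqrt{\pi} \omega \left(\omega^{2} - 36\right) e^{\frac{\omega \left(- \omega + 120 i\right)}{24}}}{10368}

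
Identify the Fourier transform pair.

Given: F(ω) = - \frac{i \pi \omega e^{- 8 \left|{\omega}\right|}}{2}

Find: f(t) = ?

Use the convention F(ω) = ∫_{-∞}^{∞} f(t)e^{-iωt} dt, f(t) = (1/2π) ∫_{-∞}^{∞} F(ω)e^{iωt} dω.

f(t) = \frac{8 t}{\left(t^{2} + 64\right)^{2}}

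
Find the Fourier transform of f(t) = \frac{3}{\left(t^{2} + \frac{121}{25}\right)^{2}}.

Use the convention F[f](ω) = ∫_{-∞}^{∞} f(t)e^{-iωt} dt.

F(ω) = \frac{75 \pi \left(11 \left|{\omega}\right| + 5\right) e^{- \frac{11 \left|{\omega}\right|}{5}}}{2662}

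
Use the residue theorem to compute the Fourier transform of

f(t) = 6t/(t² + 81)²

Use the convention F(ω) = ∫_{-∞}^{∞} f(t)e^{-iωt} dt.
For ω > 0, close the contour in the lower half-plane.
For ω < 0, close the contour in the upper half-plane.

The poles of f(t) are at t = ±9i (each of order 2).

Let g(z) = f(z)e^{-iωz}; for large |z| the factor e^{-iωz} decays in the lower half-plane when ω > 0 and in the upper half-plane when ω < 0.

Case ω > 0 (lower half-plane, clockwise contour ⇒ F(ω) = -2πi·ΣRes):
  Res_{z = - 9 i} g(z) = \frac{\omega e^{- 9 \omega}}{6} (pole of order 2)
  F(ω) = -2πi·ΣRes = - \frac{i \pi \omega e^{- 9 \omega}}{3}

Case ω < 0 (upper half-plane, counterclockwise contour ⇒ F(ω) = +2πi·ΣRes):
  Res_{z = 9 i} g(z) = - \frac{\omega e^{9 \omega}}{6} (pole of order 2)
  F(ω) = 2πi·ΣRes = - \frac{i \pi \omega e^{9 \omega}}{3}

Both cases combine into a single formula in |ω|:

F(ω) = - \frac{i \pi \omega e^{- 9 \left|{\omega}\right|}}{3}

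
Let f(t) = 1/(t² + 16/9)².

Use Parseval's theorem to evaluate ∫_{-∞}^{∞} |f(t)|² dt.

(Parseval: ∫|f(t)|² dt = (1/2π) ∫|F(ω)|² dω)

∫|f(t)|² dt = \frac{10935 \pi}{262144}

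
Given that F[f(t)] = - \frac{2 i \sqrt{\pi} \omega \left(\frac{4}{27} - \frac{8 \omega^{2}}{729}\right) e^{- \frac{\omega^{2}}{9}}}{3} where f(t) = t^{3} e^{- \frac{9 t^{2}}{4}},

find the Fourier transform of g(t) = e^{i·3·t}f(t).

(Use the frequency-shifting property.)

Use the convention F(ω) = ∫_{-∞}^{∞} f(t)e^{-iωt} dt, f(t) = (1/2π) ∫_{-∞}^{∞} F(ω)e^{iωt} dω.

F[g](ω) = \frac{8 i \sqrt{\pi} \left(\omega - 3\right) \left(2 \left(\omega - 3\right)^{2} - 27\right) e^{- \frac{\left(\omega - 3\right)^{2}}{9}}}{2187}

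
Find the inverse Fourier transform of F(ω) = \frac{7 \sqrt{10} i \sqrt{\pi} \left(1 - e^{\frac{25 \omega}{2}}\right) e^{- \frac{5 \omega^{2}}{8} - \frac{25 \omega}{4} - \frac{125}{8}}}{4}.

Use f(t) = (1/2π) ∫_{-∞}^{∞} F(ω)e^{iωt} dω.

f(t) = 7 e^{- \frac{2 t^{2}}{5}} \sin{\left(5 t \right)}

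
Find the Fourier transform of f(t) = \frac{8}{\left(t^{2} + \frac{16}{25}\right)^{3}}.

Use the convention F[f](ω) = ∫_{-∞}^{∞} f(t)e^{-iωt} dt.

F(ω) = \frac{125 \pi \left(16 \omega^{2} + 60 \left|{\omega}\right| + 75\right) e^{- \frac{4 \left|{\omega}\right|}{5}}}{1024}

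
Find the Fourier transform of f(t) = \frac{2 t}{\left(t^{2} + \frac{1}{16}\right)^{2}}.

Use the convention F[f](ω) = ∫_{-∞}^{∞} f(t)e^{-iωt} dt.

F(ω) = - 4 i \pi \omega e^{- \frac{\left|{\omega}\right|}{4}}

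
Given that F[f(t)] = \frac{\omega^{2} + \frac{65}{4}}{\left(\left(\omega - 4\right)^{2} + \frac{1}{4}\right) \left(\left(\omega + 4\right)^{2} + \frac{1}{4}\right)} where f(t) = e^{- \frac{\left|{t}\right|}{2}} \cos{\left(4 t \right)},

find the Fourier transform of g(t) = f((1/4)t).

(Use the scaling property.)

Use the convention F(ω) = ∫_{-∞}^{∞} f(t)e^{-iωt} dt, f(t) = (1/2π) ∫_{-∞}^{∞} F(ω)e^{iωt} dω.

F[g](ω) = \frac{16 \left(64 \omega^{2} + 65\right)}{4096 \omega^{4} - 8064 \omega^{2} + 4225}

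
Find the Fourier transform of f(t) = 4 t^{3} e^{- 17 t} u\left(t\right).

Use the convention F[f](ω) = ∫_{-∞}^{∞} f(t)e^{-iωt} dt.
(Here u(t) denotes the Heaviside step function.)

F(ω) = \frac{24}{\left(i \omega + 17\right)^{4}}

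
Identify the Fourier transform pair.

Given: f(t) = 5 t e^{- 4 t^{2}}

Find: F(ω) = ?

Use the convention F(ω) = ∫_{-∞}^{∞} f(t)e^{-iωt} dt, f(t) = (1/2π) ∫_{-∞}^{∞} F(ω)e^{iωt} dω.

F(ω) = - \frac{5 i \sqrt{\pi} \omega e^{- \frac{\omega^{2}}{16}}}{16}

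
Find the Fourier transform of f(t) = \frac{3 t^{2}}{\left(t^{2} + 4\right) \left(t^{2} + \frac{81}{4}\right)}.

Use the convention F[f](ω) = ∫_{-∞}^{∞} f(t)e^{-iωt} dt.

F(ω) = - \frac{24 \pi e^{- 2 \left|{\omega}\right|}}{65} + \frac{54 \pi e^{- \frac{9 \left|{\omega}\right|}{2}}}{65}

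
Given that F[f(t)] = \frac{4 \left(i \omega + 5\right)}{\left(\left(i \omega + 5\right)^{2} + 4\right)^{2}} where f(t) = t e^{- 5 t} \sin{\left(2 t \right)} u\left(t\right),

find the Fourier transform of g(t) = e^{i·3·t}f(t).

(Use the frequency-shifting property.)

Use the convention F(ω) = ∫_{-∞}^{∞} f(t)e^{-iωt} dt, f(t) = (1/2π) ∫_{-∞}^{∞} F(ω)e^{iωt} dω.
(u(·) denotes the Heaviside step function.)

F[g](ω) = \frac{4 \left(i \left(\omega - 3\right) + 5\right)}{\left(\left(i \left(\omega - 3\right) + 5\right)^{2} + 4\right)^{2}}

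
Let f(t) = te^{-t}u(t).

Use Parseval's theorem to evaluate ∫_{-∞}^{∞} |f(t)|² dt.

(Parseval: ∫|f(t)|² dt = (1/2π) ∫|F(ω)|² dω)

∫|f(t)|² dt = \frac{1}{4}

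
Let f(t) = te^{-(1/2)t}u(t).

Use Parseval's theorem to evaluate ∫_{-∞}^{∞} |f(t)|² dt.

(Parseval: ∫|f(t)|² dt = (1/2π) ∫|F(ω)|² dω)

∫|f(t)|² dt = 2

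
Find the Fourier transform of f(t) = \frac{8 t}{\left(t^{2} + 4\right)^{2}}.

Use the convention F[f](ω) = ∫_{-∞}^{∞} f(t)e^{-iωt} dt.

F(ω) = - 2 i \pi \omega e^{- 2 \left|{\omega}\right|}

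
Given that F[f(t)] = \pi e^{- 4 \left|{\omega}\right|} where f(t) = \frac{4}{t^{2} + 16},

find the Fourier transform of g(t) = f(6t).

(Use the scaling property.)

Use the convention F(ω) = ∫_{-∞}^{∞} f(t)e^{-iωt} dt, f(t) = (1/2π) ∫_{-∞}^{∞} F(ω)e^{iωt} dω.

F[g](ω) = \frac{\pi e^{- \frac{2 \left|{\omega}\right|}{3}}}{6}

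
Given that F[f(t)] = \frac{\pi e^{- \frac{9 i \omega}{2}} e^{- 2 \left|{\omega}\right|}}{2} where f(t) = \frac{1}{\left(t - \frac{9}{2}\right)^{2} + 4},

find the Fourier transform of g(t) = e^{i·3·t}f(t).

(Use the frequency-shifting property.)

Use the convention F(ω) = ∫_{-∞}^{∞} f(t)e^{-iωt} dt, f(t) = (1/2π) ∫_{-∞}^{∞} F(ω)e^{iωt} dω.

F[g](ω) = \frac{\pi e^{- \frac{9 i \left(\omega - 3\right)}{2} - 2 \left|{\omega - 3}\right|}}{2}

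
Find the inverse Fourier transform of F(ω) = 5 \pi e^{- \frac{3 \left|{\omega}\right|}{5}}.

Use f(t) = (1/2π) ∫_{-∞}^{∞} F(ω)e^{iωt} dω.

f(t) = \frac{3}{t^{2} + \frac{9}{25}}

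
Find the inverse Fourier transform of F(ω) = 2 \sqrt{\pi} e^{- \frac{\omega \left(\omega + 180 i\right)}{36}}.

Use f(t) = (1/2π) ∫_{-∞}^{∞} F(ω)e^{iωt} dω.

f(t) = 6 e^{- 9 \left(t - 5\right)^{2}}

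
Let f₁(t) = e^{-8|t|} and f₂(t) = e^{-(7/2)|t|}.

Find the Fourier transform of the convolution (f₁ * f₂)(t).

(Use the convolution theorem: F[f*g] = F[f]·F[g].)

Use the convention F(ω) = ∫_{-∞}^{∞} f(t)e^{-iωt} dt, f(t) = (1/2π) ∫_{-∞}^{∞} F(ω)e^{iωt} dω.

F[f₁*f₂](ω) = \frac{448}{\left(\omega^{2} + 64\right) \left(4 \omega^{2} + 49\right)}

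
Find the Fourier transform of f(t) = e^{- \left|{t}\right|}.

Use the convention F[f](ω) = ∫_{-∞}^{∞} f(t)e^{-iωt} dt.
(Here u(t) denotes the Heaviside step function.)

F(ω) = \frac{2}{\omega^{2} + 1}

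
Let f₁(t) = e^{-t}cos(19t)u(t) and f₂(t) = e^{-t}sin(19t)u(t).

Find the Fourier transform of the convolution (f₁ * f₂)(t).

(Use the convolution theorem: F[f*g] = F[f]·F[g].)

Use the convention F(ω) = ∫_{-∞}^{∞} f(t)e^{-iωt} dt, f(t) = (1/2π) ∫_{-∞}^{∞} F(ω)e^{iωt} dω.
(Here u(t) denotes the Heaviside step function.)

F[f₁*f₂](ω) = \frac{19 \left(i \omega + 1\right)}{\left(\left(i \omega + 1\right)^{2} + 361\right)^{2}}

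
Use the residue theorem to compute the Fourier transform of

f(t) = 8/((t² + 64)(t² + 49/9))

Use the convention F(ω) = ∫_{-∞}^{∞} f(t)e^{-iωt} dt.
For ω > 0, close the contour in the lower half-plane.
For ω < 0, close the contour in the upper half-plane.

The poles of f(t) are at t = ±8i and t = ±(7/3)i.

Let g(z) = f(z)e^{-iωz}; for large |z| the factor e^{-iωz} decays in the lower half-plane when ω > 0 and in the upper half-plane when ω < 0.

Case ω > 0 (lower half-plane, clockwise contour ⇒ F(ω) = -2πi·ΣRes):
  Res_{z = - 8 i} g(z) = - \frac{9 i e^{- 8 \omega}}{1054}
  Res_{z = - \frac{7 i}{3}} g(z) = \frac{108 i e^{- \frac{7 \omega}{3}}}{3689}
  F(ω) = -2πi·ΣRes = - \frac{9 \pi e^{- 8 \omega}}{527} + \frac{216 \pi e^{- \frac{7 \omega}{3}}}{3689}

Case ω < 0 (upper half-plane, counterclockwise contour ⇒ F(ω) = +2πi·ΣRes):
  Res_{z = 8 i} g(z) = \frac{9 i e^{8 \omega}}{1054}
  Res_{z = \frac{7 i}{3}} g(z) = - \frac{108 i e^{\frac{7 \omega}{3}}}{3689}
  F(ω) = 2πi·ΣRes = \frac{9 \pi \left(24 e^{\frac{7 \omega}{3}} - 7 e^{8 \omega}\right)}{3689}

Both cases combine into a single formula in |ω|:

F(ω) = - \frac{9 \pi e^{- 8 \left|{\omega}\right|}}{527} + \frac{216 \pi e^{- \frac{7 \left|{\omega}\right|}{3}}}{3689}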